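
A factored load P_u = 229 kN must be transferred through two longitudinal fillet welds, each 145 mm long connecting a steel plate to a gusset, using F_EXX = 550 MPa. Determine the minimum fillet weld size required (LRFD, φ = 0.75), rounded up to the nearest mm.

Total weld length L = 290 mm.
Required throat t_e = P_u / (φ × 0.6 F_EXX × L) = 229 / (0.75 × 0.6 × 550 × 290 × 10⁻³) = 3.191 mm.
Required leg w = t_e / 0.707 = 4.513 mm → use 5 mm.

w = 5 mm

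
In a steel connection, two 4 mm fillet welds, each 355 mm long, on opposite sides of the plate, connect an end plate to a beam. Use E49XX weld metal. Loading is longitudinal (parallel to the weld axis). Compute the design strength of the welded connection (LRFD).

φR_n ≈ 443 kN

E49XX → F_EXX = 490 MPa.
Effective throat t_e = 0.707 × 4 = 2.828 mm.
Total length L = 710 mm; A_we = 2.828 × 710 = 2008 mm².
F_nw = 0.6 F_EXX = 0.6 × 490 = 294 MPa.
φR_n = 0.75 × 294 × 2008 × 10⁻³ = 442.7 kN.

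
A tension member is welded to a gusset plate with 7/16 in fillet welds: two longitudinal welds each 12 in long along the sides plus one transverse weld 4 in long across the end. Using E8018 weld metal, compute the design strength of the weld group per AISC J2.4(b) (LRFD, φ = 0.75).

E80XX → F_EXX = 80 ksi.
t_e = 0.707 × 0.4375 = 0.3093 in.
R_nwl = 0.6 × 80 × 0.3093 × 24 = 356.3 kips (longitudinal, 2 welds).
R_nwt = 0.6 × 80 × 0.3093 × 4 = 59.39 kips (transverse, base value).
(i) R_nwl + R_nwt = 415.7 kips; (ii) 0.85 R_nwl + 1.5 R_nwt = 392 kips.
R_n = max = 415.7 kips [governs: (i)]; φR_n = 311.8 kips.

φR_n ≈ 312 kips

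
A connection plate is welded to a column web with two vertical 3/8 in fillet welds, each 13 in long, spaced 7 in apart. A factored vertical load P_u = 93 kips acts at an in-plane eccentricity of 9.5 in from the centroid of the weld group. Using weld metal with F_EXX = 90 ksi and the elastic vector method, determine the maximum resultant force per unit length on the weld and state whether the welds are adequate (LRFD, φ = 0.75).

f_max ≈ 11.7 kip/in; NOT adequate

Total weld length L_w = 26 in. Treat welds as unit-width lines.
Polar moment about centroid: J = 2[d³/12 + d(b/2)²] = 2[13³/12 + 13×3.5²] = 684.7 in³.
Direct shear f_v = P/L_w = 93 / 26 = 3.577 kip/in (vertical).
Torsion M = P·e = 93 × 9.5 = 883.5 kip·in.
Critical point at (x, y) = (3.5, 6.5) from centroid. f_tx = M·y/J = 8.388 kip/in; f_ty = M·x/J = 4.516 kip/in.
Resultant f_max = √[f_tx² + (f_v + f_ty)²] = √[8.388² + (3.577 + 4.516)²] = 11.66 kip/in.
Capacity per unit length: φr_n = 0.75 × 0.6 × 90 × (0.707 × 0.375) = 10.74 kip/in.
11.66 > 10.74 → NOT adequate.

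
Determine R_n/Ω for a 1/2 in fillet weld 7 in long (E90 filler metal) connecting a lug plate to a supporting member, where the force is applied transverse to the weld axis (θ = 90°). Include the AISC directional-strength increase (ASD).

E90XX → F_EXX = 90 ksi.
t_e = 0.707 × 0.5 = 0.3535 in; A_we = 0.3535 × 7 = 2.474 in².
Directional factor: 1.0 + 0.5 sin^1.5(90°) = 1.5.
F_nw = 0.6 × 90 × 1.5 = 81 ksi.
R_n/Ω = (81 × 2.474) / 2.0 = 100.2 kip.

R_n/Ω ≈ 100 kip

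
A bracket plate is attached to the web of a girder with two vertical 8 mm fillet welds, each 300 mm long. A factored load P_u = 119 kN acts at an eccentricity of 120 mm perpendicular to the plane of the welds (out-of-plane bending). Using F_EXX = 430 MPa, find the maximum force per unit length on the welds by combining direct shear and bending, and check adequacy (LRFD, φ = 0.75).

f_max ≈ 516 N/mm; adequate

L_w = 2 × 300 = 600 mm; section modulus (unit throat) S = 2 × L²/6 = 30000 mm².
Direct shear f_v = P/L_w = 119×10³/600 = 198.3 N/mm.
Moment M = P × e = 119×10³ × 120 = 14280000 N·mm; bending f_b = M/S = 476 N/mm.
f_max = √(f_v² + f_b²) = √(198.3² + 476²) = 515.7 N/mm.
φr_n = 0.75 × 0.6 × 430 × (0.707 × 8) = 1094 N/mm → adequate.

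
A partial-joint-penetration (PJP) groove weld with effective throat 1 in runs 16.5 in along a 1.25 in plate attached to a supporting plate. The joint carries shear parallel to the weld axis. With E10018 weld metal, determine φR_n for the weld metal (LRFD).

E100XX → F_EXX = 100 ksi.
Effective throat (given) t_e = 1 in.
A_we = 1 × 16.5 = 16.5 in².
F_nw = 0.6 F_EXX = 60 ksi.
φR_n = 0.75 × 60 × 16.5 = 742.5 kips.

φR_n ≈ 742 kips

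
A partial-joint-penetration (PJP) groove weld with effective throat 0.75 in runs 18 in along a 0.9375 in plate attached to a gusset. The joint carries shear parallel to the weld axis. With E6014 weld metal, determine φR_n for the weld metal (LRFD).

E60XX → F_EXX = 60 ksi.
Effective throat (given) t_e = 0.75 in.
A_we = 0.75 × 18 = 13.5 in².
F_nw = 0.6 F_EXX = 36 ksi.
φR_n = 0.75 × 36 × 13.5 = 364.5 kips.

φR_n ≈ 364 kips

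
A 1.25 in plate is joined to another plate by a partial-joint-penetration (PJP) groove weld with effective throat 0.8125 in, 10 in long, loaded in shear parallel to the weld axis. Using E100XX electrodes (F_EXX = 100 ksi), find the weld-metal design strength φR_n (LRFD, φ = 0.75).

Effective throat (given) t_e = 0.8125 in.
A_we = 0.8125 × 10 = 8.125 in².
F_nw = 0.6 F_EXX = 60 ksi.
φR_n = 0.75 × 60 × 8.125 = 365.6 kips.

φR_n ≈ 366 kips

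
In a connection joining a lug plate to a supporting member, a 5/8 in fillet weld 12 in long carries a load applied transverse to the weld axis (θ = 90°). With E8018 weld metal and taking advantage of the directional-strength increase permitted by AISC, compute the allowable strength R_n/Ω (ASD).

R_n/Ω ≈ 191 kips

E80XX → F_EXX = 80 ksi.
t_e = 0.707 × 0.625 = 0.4419 in; A_we = 0.4419 × 12 = 5.302 in².
Directional factor: 1.0 + 0.5 sin^1.5(90°) = 1.5.
F_nw = 0.6 × 80 × 1.5 = 72 ksi.
R_n/Ω = (72 × 5.302) / 2.0 = 190.9 kips.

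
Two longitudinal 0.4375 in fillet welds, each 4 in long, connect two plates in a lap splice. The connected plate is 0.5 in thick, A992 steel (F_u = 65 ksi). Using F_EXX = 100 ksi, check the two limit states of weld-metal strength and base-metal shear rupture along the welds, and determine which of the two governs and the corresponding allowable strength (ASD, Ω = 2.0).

R_n/Ω ≈ 74.2 kips (weld metal governs)

t_e = 0.707 × 0.4375 = 0.3093 in; L = 8 in.
Weld metal: R_n/Ω = (1/2.0) × 0.6 × 100 × 0.3093 × 8 = 74.23 kips.
Base metal (shear rupture): R_n/Ω = (1/2.0) × 0.6 × 65 × 0.5 × 8 = 78 kips.
Governing: weld metal.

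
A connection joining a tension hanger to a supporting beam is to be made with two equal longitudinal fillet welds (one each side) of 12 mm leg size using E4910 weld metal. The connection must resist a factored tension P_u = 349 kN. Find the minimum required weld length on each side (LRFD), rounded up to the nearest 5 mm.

E49XX → F_EXX = 490 MPa.
Throat t_e = 0.707 × 12 = 8.484 mm.
φr_n = 0.75 × 0.6 × 490 × 8.484 × 10⁻³ = 1.871 kN/mm.
L_req = P_u / φr_n = 349 / 1.871 = 186.6 mm total.
Per side: 186.6 / 2 = 93.28 mm.
Round up → use L = 95 mm on each side.

L = 95 mm on each side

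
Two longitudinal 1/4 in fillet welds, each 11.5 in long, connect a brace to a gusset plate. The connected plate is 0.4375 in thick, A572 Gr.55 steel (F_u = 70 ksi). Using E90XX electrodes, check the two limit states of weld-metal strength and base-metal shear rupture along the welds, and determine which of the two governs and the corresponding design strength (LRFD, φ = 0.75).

E90XX → F_EXX = 90 ksi.
t_e = 0.707 × 0.25 = 0.1767 in; L = 23 in.
Weld metal: φR_n = 0.75 × 0.6 × 90 × 0.1767 × 23 = 164.6 kip.
Base metal (shear rupture): φR_n = 0.75 × 0.6 × 70 × 0.4375 × 23 = 317 kip.
Governing: weld metal.

φR_n ≈ 165 kip (weld metal governs)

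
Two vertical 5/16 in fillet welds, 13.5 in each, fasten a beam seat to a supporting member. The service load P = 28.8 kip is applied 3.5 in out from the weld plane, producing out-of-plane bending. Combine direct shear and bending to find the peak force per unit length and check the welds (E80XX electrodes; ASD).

f_max ≈ 1.97 kip/in; adequate

E80XX → F_EXX = 80 ksi.
L_w = 2 × 13.5 = 27 in; section modulus (unit throat) S = 2 × L²/6 = 60.75 in².
Direct shear f_v = P/L_w = 28.8/27 = 1.067 kip/in.
Moment M = P × e = 28.8 × 3.5 = 100.8 kip·in; bending f_b = M/S = 1.659 kip/in.
f_max = √(f_v² + f_b²) = √(1.067² + 1.659²) = 1.973 kip/in.
r_n/Ω = (1/2.0) × 0.6 × 80 × (0.707 × 0.3125) = 5.302 kip/in → adequate.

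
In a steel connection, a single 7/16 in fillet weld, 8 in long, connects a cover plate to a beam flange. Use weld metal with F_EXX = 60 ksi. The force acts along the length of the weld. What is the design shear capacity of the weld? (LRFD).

Effective throat t_e = 0.707 × 0.4375 = 0.3093 in.
Total length L = 8 in; A_we = 0.3093 × 8 = 2.474 in².
F_nw = 0.6 F_EXX = 0.6 × 60 = 36 ksi.
φR_n = 0.75 × 36 × 2.474 = 66.81 kip.

φR_n ≈ 66.8 kip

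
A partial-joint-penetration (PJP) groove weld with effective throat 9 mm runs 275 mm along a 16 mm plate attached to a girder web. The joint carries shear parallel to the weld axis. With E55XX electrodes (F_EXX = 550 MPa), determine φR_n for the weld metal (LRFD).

Effective throat (given) t_e = 9 mm.
A_we = 9 × 275 = 2475 mm².
F_nw = 0.6 F_EXX = 330 MPa.
φR_n = 0.75 × 330 × 2475 × 10⁻³ = 612.6 kN.

φR_n ≈ 613 kN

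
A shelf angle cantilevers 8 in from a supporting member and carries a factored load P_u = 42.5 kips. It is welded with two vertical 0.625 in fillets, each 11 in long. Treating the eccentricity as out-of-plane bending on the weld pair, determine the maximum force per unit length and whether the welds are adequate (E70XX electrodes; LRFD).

E70XX → F_EXX = 70 ksi.
L_w = 2 × 11 = 22 in; section modulus (unit throat) S = 2 × L²/6 = 40.33 in².
Direct shear f_v = P/L_w = 42.5/22 = 1.932 kip/in.
Moment M = P × e = 42.5 × 8 = 340 kip·in; bending f_b = M/S = 8.43 kip/in.
f_max = √(f_v² + f_b²) = √(1.932² + 8.43²) = 8.648 kip/in.
φr_n = 0.75 × 0.6 × 70 × (0.707 × 0.625) = 13.92 kip/in → adequate.

f_max ≈ 8.65 kip/in; adequate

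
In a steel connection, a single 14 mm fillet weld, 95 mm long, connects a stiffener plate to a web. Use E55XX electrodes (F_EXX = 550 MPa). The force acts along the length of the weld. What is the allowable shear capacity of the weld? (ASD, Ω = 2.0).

Effective throat t_e = 0.707 × 14 = 9.898 mm.
Total length L = 95 mm; A_we = 9.898 × 95 = 940.3 mm².
F_nw = 0.6 F_EXX = 0.6 × 550 = 330 MPa.
R_n = 330 × 940.3 × 10⁻³ = 310.3 kN; R_n/Ω = 310.3/2.0 = 155.2 kN.

R_n/Ω ≈ 155 kN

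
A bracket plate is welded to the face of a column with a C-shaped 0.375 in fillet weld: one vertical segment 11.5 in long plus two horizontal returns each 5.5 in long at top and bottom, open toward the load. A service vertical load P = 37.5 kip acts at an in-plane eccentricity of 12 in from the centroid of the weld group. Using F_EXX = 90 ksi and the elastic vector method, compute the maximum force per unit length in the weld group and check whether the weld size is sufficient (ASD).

Total weld length L_w = 22.5 in. Treat welds as unit-width lines.
Centroid: x̄ = 2×5.5×2.75 / 22.5 = 1.344 in from the vertical weld.
Polar moment about centroid: J = I_x + I_y = [11.5³/12 + 2×5.5×5.75²] + [11.5×1.344² + 2(5.5³/12 + 5.5×1.406²)] = 560.7 in³.
Direct shear f_v = P/L_w = 37.5 / 22.5 = 1.667 kip/in (vertical).
Torsion M = P·e = 37.5 × 12 = 450 kip·in.
Critical point at (x, y) = (4.156, 5.75) from centroid. f_tx = M·y/J = 4.615 kip/in; f_ty = M·x/J = 3.335 kip/in.
Resultant f_max = √[f_tx² + (f_v + f_ty)²] = √[4.615² + (1.667 + 3.335)²] = 6.806 kip/in.
Capacity per unit length: r_n/Ω = (1/2.0) × 0.6 × 90 × (0.707 × 0.375) = 7.158 kip/in.
6.806 ≤ 7.158 → adequate.

f_max ≈ 6.81 kip/in; adequate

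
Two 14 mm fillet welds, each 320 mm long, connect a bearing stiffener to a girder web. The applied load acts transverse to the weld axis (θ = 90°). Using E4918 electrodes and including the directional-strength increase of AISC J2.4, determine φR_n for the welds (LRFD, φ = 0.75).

φR_n ≈ 2100 kN

E49XX → F_EXX = 490 MPa.
t_e = 0.707 × 14 = 9.898 mm; A_we = 9.898 × 640 = 6335 mm².
Directional factor: 1.0 + 0.5 sin^1.5(90°) = 1.5.
F_nw = 0.6 × 490 × 1.5 = 441 MPa.
φR_n = 0.75 × 441 × 6335 × 10⁻³ = 2095 kN.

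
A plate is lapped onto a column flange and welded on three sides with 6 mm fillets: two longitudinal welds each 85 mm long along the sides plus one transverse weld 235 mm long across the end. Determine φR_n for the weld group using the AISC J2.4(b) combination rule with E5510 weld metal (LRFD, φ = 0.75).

φR_n ≈ 522 kN

E55XX → F_EXX = 550 MPa.
t_e = 0.707 × 6 = 4.242 mm.
R_nwl = 0.6 × 550 × 4.242 × 170 × 10⁻³ = 238 kN (longitudinal, 2 welds).
R_nwt = 0.6 × 550 × 4.242 × 235 × 10⁻³ = 329 kN (transverse, base value).
(i) R_nwl + R_nwt = 566.9 kN; (ii) 0.85 R_nwl + 1.5 R_nwt = 695.7 kN.
R_n = max = 695.7 kN [governs: (ii)]; φR_n = 521.8 kN.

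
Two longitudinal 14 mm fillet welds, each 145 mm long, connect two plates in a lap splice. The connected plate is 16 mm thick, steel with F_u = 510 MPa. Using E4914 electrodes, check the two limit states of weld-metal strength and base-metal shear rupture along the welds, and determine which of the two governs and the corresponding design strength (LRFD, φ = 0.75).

E49XX → F_EXX = 490 MPa.
t_e = 0.707 × 14 = 9.898 mm; L = 290 mm.
Weld metal: φR_n = 0.75 × 0.6 × 490 × 9.898 × 290 × 10⁻³ = 632.9 kN.
Base metal (shear rupture): φR_n = 0.75 × 0.6 × 510 × 16 × 290 × 10⁻³ = 1065 kN.
Governing: weld metal.

φR_n ≈ 633 kN (weld metal governs)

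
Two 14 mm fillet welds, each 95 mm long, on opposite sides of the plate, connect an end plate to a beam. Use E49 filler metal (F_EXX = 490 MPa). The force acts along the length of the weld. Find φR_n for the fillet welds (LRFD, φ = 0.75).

Effective throat t_e = 0.707 × 14 = 9.898 mm.
Total length L = 190 mm; A_we = 9.898 × 190 = 1881 mm².
F_nw = 0.6 F_EXX = 0.6 × 490 = 294 MPa.
φR_n = 0.75 × 294 × 1881 × 10⁻³ = 414.7 kN.

φR_n ≈ 415 kN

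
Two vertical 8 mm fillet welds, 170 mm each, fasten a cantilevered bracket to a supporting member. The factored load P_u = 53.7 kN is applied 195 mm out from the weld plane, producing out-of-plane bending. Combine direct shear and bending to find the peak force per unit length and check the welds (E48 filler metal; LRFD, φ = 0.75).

f_max ≈ 1100 N/mm; adequate

E48XX → F_EXX = 480 MPa.
L_w = 2 × 170 = 340 mm; section modulus (unit throat) S = 2 × L²/6 = 9633 mm².
Direct shear f_v = P/L_w = 53.7×10³/340 = 157.9 N/mm.
Moment M = P × e = 53.7×10³ × 195 = 10472000 N·mm; bending f_b = M/S = 1087 N/mm.
f_max = √(f_v² + f_b²) = √(157.9² + 1087²) = 1098 N/mm.
φr_n = 0.75 × 0.6 × 480 × (0.707 × 8) = 1222 N/mm → adequate.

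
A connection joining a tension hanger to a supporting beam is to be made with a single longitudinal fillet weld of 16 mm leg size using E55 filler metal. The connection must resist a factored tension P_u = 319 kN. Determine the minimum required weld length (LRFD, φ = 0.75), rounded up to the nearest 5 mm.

L = 115 mm

E55XX → F_EXX = 550 MPa.
Throat t_e = 0.707 × 16 = 11.31 mm.
φr_n = 0.75 × 0.6 × 550 × 11.31 × 10⁻³ = 2.8 kN/mm.
L_req = P_u / φr_n = 319 / 2.8 = 113.9 mm total.
Round up → use L = 115 mm.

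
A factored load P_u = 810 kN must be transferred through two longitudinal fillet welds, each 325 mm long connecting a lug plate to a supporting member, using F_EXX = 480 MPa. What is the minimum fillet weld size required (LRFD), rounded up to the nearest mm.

Total weld length L = 650 mm.
Required throat t_e = P_u / (φ × 0.6 F_EXX × L) = 810 / (0.75 × 0.6 × 480 × 650 × 10⁻³) = 5.769 mm.
Required leg w = t_e / 0.707 = 8.16 mm → use 9 mm.

w = 9 mm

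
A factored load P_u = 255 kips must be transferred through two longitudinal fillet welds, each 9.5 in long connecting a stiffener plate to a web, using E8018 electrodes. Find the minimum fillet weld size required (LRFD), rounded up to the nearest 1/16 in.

w = 9/16 in

E80XX → F_EXX = 80 ksi.
Total weld length L = 19 in.
Required throat t_e = P_u / (φ × 0.6 F_EXX × L) = 255 / (0.75 × 0.6 × 80 × 19) = 0.3728 in.
Required leg w = t_e / 0.707 = 0.5273 in → use 9/16 in.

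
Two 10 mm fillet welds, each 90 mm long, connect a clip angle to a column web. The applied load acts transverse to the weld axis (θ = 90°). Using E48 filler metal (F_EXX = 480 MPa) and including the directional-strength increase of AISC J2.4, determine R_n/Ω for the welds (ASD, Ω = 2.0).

R_n/Ω ≈ 275 kN

t_e = 0.707 × 10 = 7.07 mm; A_we = 7.07 × 180 = 1273 mm².
Directional factor: 1.0 + 0.5 sin^1.5(90°) = 1.5.
F_nw = 0.6 × 480 × 1.5 = 432 MPa.
R_n/Ω = (432 × 1273) / 2.0 × 10⁻³ = 274.9 kN.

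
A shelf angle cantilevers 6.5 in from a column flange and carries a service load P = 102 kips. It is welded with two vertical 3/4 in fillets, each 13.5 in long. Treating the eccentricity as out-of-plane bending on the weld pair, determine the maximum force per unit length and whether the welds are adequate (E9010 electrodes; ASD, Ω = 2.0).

f_max ≈ 11.5 kip/in; adequate

E90XX → F_EXX = 90 ksi.
L_w = 2 × 13.5 = 27 in; section modulus (unit throat) S = 2 × L²/6 = 60.75 in².
Direct shear f_v = P/L_w = 102/27 = 3.778 kip/in.
Moment M = P × e = 102 × 6.5 = 663 kip·in; bending f_b = M/S = 10.91 kip/in.
f_max = √(f_v² + f_b²) = √(3.778² + 10.91²) = 11.55 kip/in.
r_n/Ω = (1/2.0) × 0.6 × 90 × (0.707 × 0.75) = 14.32 kip/in → adequate.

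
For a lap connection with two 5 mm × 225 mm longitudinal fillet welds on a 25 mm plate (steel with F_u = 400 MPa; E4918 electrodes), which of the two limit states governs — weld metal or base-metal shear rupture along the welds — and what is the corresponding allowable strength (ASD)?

E49XX → F_EXX = 490 MPa.
t_e = 0.707 × 5 = 3.535 mm; L = 450 mm.
Weld metal: R_n/Ω = (1/2.0) × 0.6 × 490 × 3.535 × 450 × 10⁻³ = 233.8 kN.
Base metal (shear rupture): R_n/Ω = (1/2.0) × 0.6 × 400 × 25 × 450 × 10⁻³ = 1350 kN.
Governing: weld metal.

R_n/Ω ≈ 234 kN (weld metal governs)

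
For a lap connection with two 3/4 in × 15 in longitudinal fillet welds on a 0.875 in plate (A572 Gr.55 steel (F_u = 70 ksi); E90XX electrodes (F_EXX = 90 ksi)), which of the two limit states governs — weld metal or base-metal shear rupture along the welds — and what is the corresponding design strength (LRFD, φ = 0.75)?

φR_n ≈ 644 kips (weld metal governs)

t_e = 0.707 × 0.75 = 0.5302 in; L = 30 in.
Weld metal: φR_n = 0.75 × 0.6 × 90 × 0.5302 × 30 = 644.3 kips.
Base metal (shear rupture): φR_n = 0.75 × 0.6 × 70 × 0.875 × 30 = 826.9 kips.
Governing: weld metal.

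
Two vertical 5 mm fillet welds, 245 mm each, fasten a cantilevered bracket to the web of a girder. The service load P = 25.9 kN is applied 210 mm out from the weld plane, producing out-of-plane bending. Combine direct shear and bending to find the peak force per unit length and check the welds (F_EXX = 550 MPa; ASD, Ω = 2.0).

L_w = 2 × 245 = 490 mm; section modulus (unit throat) S = 2 × L²/6 = 20010 mm².
Direct shear f_v = P/L_w = 25.9×10³/490 = 52.86 N/mm.
Moment M = P × e = 25.9×10³ × 210 = 5439000 N·mm; bending f_b = M/S = 271.8 N/mm.
f_max = √(f_v² + f_b²) = √(52.86² + 271.8²) = 276.9 N/mm.
r_n/Ω = (1/2.0) × 0.6 × 550 × (0.707 × 5) = 583.3 N/mm → adequate.

f_max ≈ 277 N/mm; adequate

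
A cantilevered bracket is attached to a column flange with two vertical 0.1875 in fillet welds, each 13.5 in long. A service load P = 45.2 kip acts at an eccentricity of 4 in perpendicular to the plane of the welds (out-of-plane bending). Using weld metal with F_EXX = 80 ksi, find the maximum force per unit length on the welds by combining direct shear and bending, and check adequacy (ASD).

L_w = 2 × 13.5 = 27 in; section modulus (unit throat) S = 2 × L²/6 = 60.75 in².
Direct shear f_v = P/L_w = 45.2/27 = 1.674 kip/in.
Moment M = P × e = 45.2 × 4 = 180.8 kip·in; bending f_b = M/S = 2.976 kip/in.
f_max = √(f_v² + f_b²) = √(1.674² + 2.976²) = 3.415 kip/in.
r_n/Ω = (1/2.0) × 0.6 × 80 × (0.707 × 0.1875) = 3.181 kip/in → NOT adequate.

f_max ≈ 3.41 kip/in; NOT adequate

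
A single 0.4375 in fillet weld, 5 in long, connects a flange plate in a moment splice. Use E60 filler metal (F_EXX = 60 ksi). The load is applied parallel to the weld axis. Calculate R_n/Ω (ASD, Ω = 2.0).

Effective throat t_e = 0.707 × 0.4375 = 0.3093 in.
Total length L = 5 in; A_we = 0.3093 × 5 = 1.547 in².
F_nw = 0.6 F_EXX = 0.6 × 60 = 36 ksi.
R_n = 36 × 1.547 = 55.68 kips; R_n/Ω = 55.68/2.0 = 27.84 kips.

R_n/Ω ≈ 27.8 kips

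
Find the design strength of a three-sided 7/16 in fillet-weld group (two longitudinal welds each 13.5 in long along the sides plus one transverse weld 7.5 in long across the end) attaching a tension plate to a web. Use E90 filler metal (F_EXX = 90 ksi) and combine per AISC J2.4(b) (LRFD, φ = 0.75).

t_e = 0.707 × 0.4375 = 0.3093 in.
R_nwl = 0.6 × 90 × 0.3093 × 27 = 451 kips (longitudinal, 2 welds).
R_nwt = 0.6 × 90 × 0.3093 × 7.5 = 125.3 kips (transverse, base value).
(i) R_nwl + R_nwt = 576.2 kips; (ii) 0.85 R_nwl + 1.5 R_nwt = 571.2 kips.
R_n = max = 576.2 kips [governs: (i)]; φR_n = 432.2 kips.

φR_n ≈ 432 kips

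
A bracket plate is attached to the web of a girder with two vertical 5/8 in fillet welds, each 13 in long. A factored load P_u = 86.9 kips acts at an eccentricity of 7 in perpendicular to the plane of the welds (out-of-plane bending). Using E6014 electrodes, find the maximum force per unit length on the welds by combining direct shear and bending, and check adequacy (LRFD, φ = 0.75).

E60XX → F_EXX = 60 ksi.
L_w = 2 × 13 = 26 in; section modulus (unit throat) S = 2 × L²/6 = 56.33 in².
Direct shear f_v = P/L_w = 86.9/26 = 3.342 kip/in.
Moment M = P × e = 86.9 × 7 = 608.3 kip·in; bending f_b = M/S = 10.8 kip/in.
f_max = √(f_v² + f_b²) = √(3.342² + 10.8²) = 11.3 kip/in.
φr_n = 0.75 × 0.6 × 60 × (0.707 × 0.625) = 11.93 kip/in → adequate.

f_max ≈ 11.3 kip/in; adequate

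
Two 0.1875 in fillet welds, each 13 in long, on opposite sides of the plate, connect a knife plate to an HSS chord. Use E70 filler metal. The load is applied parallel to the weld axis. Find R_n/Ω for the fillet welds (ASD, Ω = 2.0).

E70XX → F_EXX = 70 ksi.
Effective throat t_e = 0.707 × 0.1875 = 0.1326 in.
Total length L = 26 in; A_we = 0.1326 × 26 = 3.447 in².
F_nw = 0.6 F_EXX = 0.6 × 70 = 42 ksi.
R_n = 42 × 3.447 = 144.8 kips; R_n/Ω = 144.8/2.0 = 72.38 kips.

R_n/Ω ≈ 72.4 kips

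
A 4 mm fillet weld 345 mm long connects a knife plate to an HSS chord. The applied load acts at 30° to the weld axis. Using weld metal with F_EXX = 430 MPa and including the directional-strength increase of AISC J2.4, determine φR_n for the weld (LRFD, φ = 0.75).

φR_n ≈ 222 kN

t_e = 0.707 × 4 = 2.828 mm; A_we = 2.828 × 345 = 975.7 mm².
Directional factor: 1.0 + 0.5 sin^1.5(30°) = 1.177.
F_nw = 0.6 × 430 × 1.177 = 303.6 MPa.
φR_n = 0.75 × 303.6 × 975.7 × 10⁻³ = 222.2 kN.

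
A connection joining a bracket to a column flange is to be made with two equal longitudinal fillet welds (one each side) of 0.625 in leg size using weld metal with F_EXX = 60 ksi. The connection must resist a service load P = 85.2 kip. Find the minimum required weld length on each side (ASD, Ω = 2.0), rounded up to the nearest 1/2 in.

L = 5.5 in on each side

Throat t_e = 0.707 × 0.625 = 0.4419 in.
r_n/Ω = (0.6 × 60 × 0.4419) / 2.0 = 7.954 kip/in.
L_req = P / (r_n/Ω) = 85.2 / 7.954 = 10.71 in total.
Per side: 10.71 / 2 = 5.356 in.
Round up → use L = 5.5 in on each side.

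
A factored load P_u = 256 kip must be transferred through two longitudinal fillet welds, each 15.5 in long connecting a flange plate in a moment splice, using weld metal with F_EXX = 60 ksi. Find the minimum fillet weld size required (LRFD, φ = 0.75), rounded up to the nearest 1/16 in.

Total weld length L = 31 in.
Required throat t_e = P_u / (φ × 0.6 F_EXX × L) = 256 / (0.75 × 0.6 × 60 × 31) = 0.3059 in.
Required leg w = t_e / 0.707 = 0.4326 in → use 7/16 in.

w = 7/16 in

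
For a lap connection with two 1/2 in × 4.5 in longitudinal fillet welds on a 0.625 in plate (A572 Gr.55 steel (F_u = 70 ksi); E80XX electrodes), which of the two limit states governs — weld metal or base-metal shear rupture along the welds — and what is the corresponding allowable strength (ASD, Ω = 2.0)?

E80XX → F_EXX = 80 ksi.
t_e = 0.707 × 0.5 = 0.3535 in; L = 9 in.
Weld metal: R_n/Ω = (1/2.0) × 0.6 × 80 × 0.3535 × 9 = 76.36 kips.
Base metal (shear rupture): R_n/Ω = (1/2.0) × 0.6 × 70 × 0.625 × 9 = 118.1 kips.
Governing: weld metal.

R_n/Ω ≈ 76.4 kips (weld metal governs)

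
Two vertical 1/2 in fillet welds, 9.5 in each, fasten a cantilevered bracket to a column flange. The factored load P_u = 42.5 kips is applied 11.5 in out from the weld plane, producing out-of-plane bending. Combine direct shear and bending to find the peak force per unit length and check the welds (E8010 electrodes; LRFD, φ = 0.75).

E80XX → F_EXX = 80 ksi.
L_w = 2 × 9.5 = 19 in; section modulus (unit throat) S = 2 × L²/6 = 30.08 in².
Direct shear f_v = P/L_w = 42.5/19 = 2.237 kip/in.
Moment M = P × e = 42.5 × 11.5 = 488.75 kip·in; bending f_b = M/S = 16.25 kip/in.
f_max = √(f_v² + f_b²) = √(2.237² + 16.25²) = 16.4 kip/in.
φr_n = 0.75 × 0.6 × 80 × (0.707 × 0.5) = 12.73 kip/in → NOT adequate.

f_max ≈ 16.4 kip/in; NOT adequate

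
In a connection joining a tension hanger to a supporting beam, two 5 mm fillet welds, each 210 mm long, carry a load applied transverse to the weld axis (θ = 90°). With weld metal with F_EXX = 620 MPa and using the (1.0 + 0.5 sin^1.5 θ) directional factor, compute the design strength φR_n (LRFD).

φR_n ≈ 621 kN

t_e = 0.707 × 5 = 3.535 mm; A_we = 3.535 × 420 = 1485 mm².
Directional factor: 1.0 + 0.5 sin^1.5(90°) = 1.5.
F_nw = 0.6 × 620 × 1.5 = 558 MPa.
φR_n = 0.75 × 558 × 1485 × 10⁻³ = 621.3 kN.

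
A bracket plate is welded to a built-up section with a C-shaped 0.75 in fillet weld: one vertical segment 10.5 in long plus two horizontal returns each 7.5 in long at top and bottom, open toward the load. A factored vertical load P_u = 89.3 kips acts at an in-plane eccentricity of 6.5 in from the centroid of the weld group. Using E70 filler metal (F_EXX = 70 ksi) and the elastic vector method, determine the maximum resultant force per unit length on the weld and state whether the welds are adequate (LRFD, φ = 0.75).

f_max ≈ 9.31 kip/in; adequate

Total weld length L_w = 25.5 in. Treat welds as unit-width lines.
Centroid: x̄ = 2×7.5×3.75 / 25.5 = 2.206 in from the vertical weld.
Polar moment about centroid: J = I_x + I_y = [10.5³/12 + 2×7.5×5.25²] + [10.5×2.206² + 2(7.5³/12 + 7.5×1.544²)] = 667.1 in³.
Direct shear f_v = P/L_w = 89.3 / 25.5 = 3.502 kip/in (vertical).
Torsion M = P·e = 89.3 × 6.5 = 580.45 kip·in.
Critical point at (x, y) = (5.294, 5.25) from centroid. f_tx = M·y/J = 4.568 kip/in; f_ty = M·x/J = 4.607 kip/in.
Resultant f_max = √[f_tx² + (f_v + f_ty)²] = √[4.568² + (3.502 + 4.607)²] = 9.307 kip/in.
Capacity per unit length: φr_n = 0.75 × 0.6 × 70 × (0.707 × 0.75) = 16.7 kip/in.
9.307 ≤ 16.7 → adequate.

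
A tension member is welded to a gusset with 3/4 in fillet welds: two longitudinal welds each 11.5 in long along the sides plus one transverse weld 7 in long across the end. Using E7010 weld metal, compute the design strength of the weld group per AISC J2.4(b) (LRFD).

φR_n ≈ 502 kip

E70XX → F_EXX = 70 ksi.
t_e = 0.707 × 0.75 = 0.5302 in.
R_nwl = 0.6 × 70 × 0.5302 × 23 = 512.2 kip (longitudinal, 2 welds).
R_nwt = 0.6 × 70 × 0.5302 × 7 = 155.9 kip (transverse, base value).
(i) R_nwl + R_nwt = 668.1 kip; (ii) 0.85 R_nwl + 1.5 R_nwt = 669.2 kip.
R_n = max = 669.2 kip [governs: (ii)]; φR_n = 501.9 kip.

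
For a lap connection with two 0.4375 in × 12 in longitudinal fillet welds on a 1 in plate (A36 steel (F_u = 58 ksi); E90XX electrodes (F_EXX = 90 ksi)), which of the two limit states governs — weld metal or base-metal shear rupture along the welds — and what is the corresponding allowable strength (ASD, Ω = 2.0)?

t_e = 0.707 × 0.4375 = 0.3093 in; L = 24 in.
Weld metal: R_n/Ω = (1/2.0) × 0.6 × 90 × 0.3093 × 24 = 200.4 kips.
Base metal (shear rupture): R_n/Ω = (1/2.0) × 0.6 × 58 × 1 × 24 = 417.6 kips.
Governing: weld metal.

R_n/Ω ≈ 200 kips (weld metal governs)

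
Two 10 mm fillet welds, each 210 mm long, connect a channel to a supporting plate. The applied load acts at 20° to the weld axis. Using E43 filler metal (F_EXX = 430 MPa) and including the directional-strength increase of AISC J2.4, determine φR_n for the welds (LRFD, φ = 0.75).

φR_n ≈ 632 kN

t_e = 0.707 × 10 = 7.07 mm; A_we = 7.07 × 420 = 2969 mm².
Directional factor: 1.0 + 0.5 sin^1.5(20°) = 1.1.
F_nw = 0.6 × 430 × 1.1 = 283.8 MPa.
φR_n = 0.75 × 283.8 × 2969 × 10⁻³ = 632 kN.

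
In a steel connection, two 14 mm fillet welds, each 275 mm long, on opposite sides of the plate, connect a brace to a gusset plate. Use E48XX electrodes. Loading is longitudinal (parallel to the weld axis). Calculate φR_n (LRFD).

φR_n ≈ 1180 kN

E48XX → F_EXX = 480 MPa.
Effective throat t_e = 0.707 × 14 = 9.898 mm.
Total length L = 550 mm; A_we = 9.898 × 550 = 5444 mm².
F_nw = 0.6 F_EXX = 0.6 × 480 = 288 MPa.
φR_n = 0.75 × 288 × 5444 × 10⁻³ = 1176 kN.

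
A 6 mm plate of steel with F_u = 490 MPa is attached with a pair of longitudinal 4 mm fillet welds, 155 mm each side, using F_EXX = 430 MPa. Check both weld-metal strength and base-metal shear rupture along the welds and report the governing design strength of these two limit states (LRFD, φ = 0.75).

φR_n ≈ 170 kN (weld metal governs)

t_e = 0.707 × 4 = 2.828 mm; L = 310 mm.
Weld metal: φR_n = 0.75 × 0.6 × 430 × 2.828 × 310 × 10⁻³ = 169.6 kN.
Base metal (shear rupture): φR_n = 0.75 × 0.6 × 490 × 6 × 310 × 10⁻³ = 410.1 kN.
Governing: weld metal.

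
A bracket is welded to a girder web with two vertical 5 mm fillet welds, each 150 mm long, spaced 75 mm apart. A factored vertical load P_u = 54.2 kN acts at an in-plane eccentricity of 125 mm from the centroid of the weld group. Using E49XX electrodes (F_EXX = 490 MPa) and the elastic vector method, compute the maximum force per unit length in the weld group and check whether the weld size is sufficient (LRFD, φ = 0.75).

Total weld length L_w = 300 mm. Treat welds as unit-width lines.
Polar moment about centroid: J = 2[d³/12 + d(b/2)²] = 2[150³/12 + 150×37.5²] = 984400 mm³.
Direct shear f_v = P/L_w = 54.2×10³ / 300 = 180.7 N/mm (vertical).
Torsion M = P·e = 54.2×10³ × 125 = 6775000 N·mm.
Critical point at (x, y) = (37.5, 75) from centroid. f_tx = M·y/J = 516.2 N/mm; f_ty = M·x/J = 258.1 N/mm.
Resultant f_max = √[f_tx² + (f_v + f_ty)²] = √[516.2² + (180.7 + 258.1)²] = 677.5 N/mm.
Capacity per unit length: φr_n = 0.75 × 0.6 × 490 × (0.707 × 5) = 779.5 N/mm.
677.5 ≤ 779.5 → adequate.

f_max ≈ 677 N/mm; adequate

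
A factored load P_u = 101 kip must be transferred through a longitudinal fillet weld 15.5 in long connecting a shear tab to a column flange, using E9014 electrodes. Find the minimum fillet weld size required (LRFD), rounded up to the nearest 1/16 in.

w = 1/4 in

E90XX → F_EXX = 90 ksi.
Total weld length L = 15.5 in.
Required throat t_e = P_u / (φ × 0.6 F_EXX × L) = 101 / (0.75 × 0.6 × 90 × 15.5) = 0.1609 in.
Required leg w = t_e / 0.707 = 0.2276 in → use 1/4 in.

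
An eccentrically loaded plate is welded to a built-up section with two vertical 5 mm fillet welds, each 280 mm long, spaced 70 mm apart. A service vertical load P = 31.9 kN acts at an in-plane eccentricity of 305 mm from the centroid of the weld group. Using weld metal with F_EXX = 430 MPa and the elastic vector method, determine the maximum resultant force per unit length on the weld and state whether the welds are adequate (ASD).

Total weld length L_w = 560 mm. Treat welds as unit-width lines.
Polar moment about centroid: J = 2[d³/12 + d(b/2)²] = 2[280³/12 + 280×35²] = 4345000 mm³.
Direct shear f_v = P/L_w = 31.9×10³ / 560 = 56.96 N/mm (vertical).
Torsion M = P·e = 31.9×10³ × 305 = 9729500 N·mm.
Critical point at (x, y) = (35, 140) from centroid. f_tx = M·y/J = 313.5 N/mm; f_ty = M·x/J = 78.38 N/mm.
Resultant f_max = √[f_tx² + (f_v + f_ty)²] = √[313.5² + (56.96 + 78.38)²] = 341.5 N/mm.
Capacity per unit length: r_n/Ω = (1/2.0) × 0.6 × 430 × (0.707 × 5) = 456 N/mm.
341.5 ≤ 456 → adequate.

f_max ≈ 341 N/mm; adequate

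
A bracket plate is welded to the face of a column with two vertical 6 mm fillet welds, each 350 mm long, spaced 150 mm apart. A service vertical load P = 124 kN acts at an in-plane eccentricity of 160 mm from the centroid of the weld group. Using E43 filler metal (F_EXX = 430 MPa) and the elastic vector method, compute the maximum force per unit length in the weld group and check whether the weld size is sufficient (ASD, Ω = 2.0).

Total weld length L_w = 700 mm. Treat welds as unit-width lines.
Polar moment about centroid: J = 2[d³/12 + d(b/2)²] = 2[350³/12 + 350×75²] = 11080000 mm³.
Direct shear f_v = P/L_w = 124×10³ / 700 = 177.1 N/mm (vertical).
Torsion M = P·e = 124×10³ × 160 = 19840000 N·mm.
Critical point at (x, y) = (75, 175) from centroid. f_tx = M·y/J = 313.3 N/mm; f_ty = M·x/J = 134.3 N/mm.
Resultant f_max = √[f_tx² + (f_v + f_ty)²] = √[313.3² + (177.1 + 134.3)²] = 441.7 N/mm.
Capacity per unit length: r_n/Ω = (1/2.0) × 0.6 × 430 × (0.707 × 6) = 547.2 N/mm.
441.7 ≤ 547.2 → adequate.

f_max ≈ 442 N/mm; adequate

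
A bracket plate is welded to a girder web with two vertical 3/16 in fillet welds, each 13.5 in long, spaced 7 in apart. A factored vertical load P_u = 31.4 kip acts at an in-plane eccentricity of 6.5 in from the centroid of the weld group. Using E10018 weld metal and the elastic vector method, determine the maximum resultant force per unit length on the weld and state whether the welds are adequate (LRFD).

E100XX → F_EXX = 100 ksi.
Total weld length L_w = 27 in. Treat welds as unit-width lines.
Polar moment about centroid: J = 2[d³/12 + d(b/2)²] = 2[13.5³/12 + 13.5×3.5²] = 740.8 in³.
Direct shear f_v = P/L_w = 31.4 / 27 = 1.163 kip/in (vertical).
Torsion M = P·e = 31.4 × 6.5 = 204.1 kip·in.
Critical point at (x, y) = (3.5, 6.75) from centroid. f_tx = M·y/J = 1.86 kip/in; f_ty = M·x/J = 0.9643 kip/in.
Resultant f_max = √[f_tx² + (f_v + f_ty)²] = √[1.86² + (1.163 + 0.9643)²] = 2.826 kip/in.
Capacity per unit length: φr_n = 0.75 × 0.6 × 100 × (0.707 × 0.1875) = 5.965 kip/in.
2.826 ≤ 5.965 → adequate.

f_max ≈ 2.83 kip/in; adequate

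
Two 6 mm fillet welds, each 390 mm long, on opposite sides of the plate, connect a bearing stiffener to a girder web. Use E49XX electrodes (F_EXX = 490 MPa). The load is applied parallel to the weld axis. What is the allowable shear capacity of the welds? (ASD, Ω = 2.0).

R_n/Ω ≈ 486 kN

Effective throat t_e = 0.707 × 6 = 4.242 mm.
Total length L = 780 mm; A_we = 4.242 × 780 = 3309 mm².
F_nw = 0.6 F_EXX = 0.6 × 490 = 294 MPa.
R_n = 294 × 3309 × 10⁻³ = 972.8 kN; R_n/Ω = 972.8/2.0 = 486.4 kN.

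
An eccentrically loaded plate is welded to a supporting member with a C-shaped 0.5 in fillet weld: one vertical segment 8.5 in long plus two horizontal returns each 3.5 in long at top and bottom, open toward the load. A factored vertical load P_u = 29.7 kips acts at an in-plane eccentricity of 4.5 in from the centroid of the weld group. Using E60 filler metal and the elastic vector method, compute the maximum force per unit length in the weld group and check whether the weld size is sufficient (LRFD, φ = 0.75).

E60XX → F_EXX = 60 ksi.
Total weld length L_w = 15.5 in. Treat welds as unit-width lines.
Centroid: x̄ = 2×3.5×1.75 / 15.5 = 0.7903 in from the vertical weld.
Polar moment about centroid: J = I_x + I_y = [8.5³/12 + 2×3.5×4.25²] + [8.5×0.7903² + 2(3.5³/12 + 3.5×0.9597²)] = 196.5 in³.
Direct shear f_v = P/L_w = 29.7 / 15.5 = 1.916 kip/in (vertical).
Torsion M = P·e = 29.7 × 4.5 = 133.65 kip·in.
Critical point at (x, y) = (2.71, 4.25) from centroid. f_tx = M·y/J = 2.89 kip/in; f_ty = M·x/J = 1.843 kip/in.
Resultant f_max = √[f_tx² + (f_v + f_ty)²] = √[2.89² + (1.916 + 1.843)²] = 4.742 kip/in.
Capacity per unit length: φr_n = 0.75 × 0.6 × 60 × (0.707 × 0.5) = 9.544 kip/in.
4.742 ≤ 9.544 → adequate.

f_max ≈ 4.74 kip/in; adequate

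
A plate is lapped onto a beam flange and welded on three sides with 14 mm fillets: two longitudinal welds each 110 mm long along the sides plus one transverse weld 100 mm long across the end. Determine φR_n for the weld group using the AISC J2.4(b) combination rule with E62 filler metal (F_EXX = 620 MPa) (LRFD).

t_e = 0.707 × 14 = 9.898 mm.
R_nwl = 0.6 × 620 × 9.898 × 220 × 10⁻³ = 810.1 kN (longitudinal, 2 welds).
R_nwt = 0.6 × 620 × 9.898 × 100 × 10⁻³ = 368.2 kN (transverse, base value).
(i) R_nwl + R_nwt = 1178 kN; (ii) 0.85 R_nwl + 1.5 R_nwt = 1241 kN.
R_n = max = 1241 kN [governs: (ii)]; φR_n = 930.6 kN.

φR_n ≈ 931 kN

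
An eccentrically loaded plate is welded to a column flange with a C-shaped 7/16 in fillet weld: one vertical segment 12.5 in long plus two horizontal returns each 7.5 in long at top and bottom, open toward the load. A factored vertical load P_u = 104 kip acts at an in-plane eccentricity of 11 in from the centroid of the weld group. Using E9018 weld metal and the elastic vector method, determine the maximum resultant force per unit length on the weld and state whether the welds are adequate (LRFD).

f_max ≈ 13.2 kip/in; NOT adequate

E90XX → F_EXX = 90 ksi.
Total weld length L_w = 27.5 in. Treat welds as unit-width lines.
Centroid: x̄ = 2×7.5×3.75 / 27.5 = 2.045 in from the vertical weld.
Polar moment about centroid: J = I_x + I_y = [12.5³/12 + 2×7.5×6.25²] + [12.5×2.045² + 2(7.5³/12 + 7.5×1.705²)] = 914.9 in³.
Direct shear f_v = P/L_w = 104 / 27.5 = 3.782 kip/in (vertical).
Torsion M = P·e = 104 × 11 = 1144 kip·in.
Critical point at (x, y) = (5.455, 6.25) from centroid. f_tx = M·y/J = 7.815 kip/in; f_ty = M·x/J = 6.82 kip/in.
Resultant f_max = √[f_tx² + (f_v + f_ty)²] = √[7.815² + (3.782 + 6.82)²] = 13.17 kip/in.
Capacity per unit length: φr_n = 0.75 × 0.6 × 90 × (0.707 × 0.4375) = 12.53 kip/in.
13.17 > 12.53 → NOT adequate.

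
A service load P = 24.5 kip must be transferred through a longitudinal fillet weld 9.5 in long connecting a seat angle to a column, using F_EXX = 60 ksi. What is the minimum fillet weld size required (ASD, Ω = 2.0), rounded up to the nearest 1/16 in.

w = 1/4 in

Total weld length L = 9.5 in.
Required throat t_e = P × Ω / (0.6 F_EXX × L) = 24.5 × 2.0 / (0.6 × 60 × 9.5) = 0.1433 in.
Required leg w = t_e / 0.707 = 0.2027 in → use 1/4 in.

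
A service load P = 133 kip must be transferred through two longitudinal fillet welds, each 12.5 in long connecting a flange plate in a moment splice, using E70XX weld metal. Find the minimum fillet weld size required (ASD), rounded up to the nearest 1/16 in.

E70XX → F_EXX = 70 ksi.
Total weld length L = 25 in.
Required throat t_e = P × Ω / (0.6 F_EXX × L) = 133 × 2.0 / (0.6 × 70 × 25) = 0.2533 in.
Required leg w = t_e / 0.707 = 0.3583 in → use 3/8 in.

w = 3/8 in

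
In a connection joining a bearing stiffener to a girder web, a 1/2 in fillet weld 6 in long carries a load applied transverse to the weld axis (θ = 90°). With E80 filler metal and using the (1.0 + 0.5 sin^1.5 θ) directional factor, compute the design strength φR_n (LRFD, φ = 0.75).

φR_n ≈ 115 kips

E80XX → F_EXX = 80 ksi.
t_e = 0.707 × 0.5 = 0.3535 in; A_we = 0.3535 × 6 = 2.121 in².
Directional factor: 1.0 + 0.5 sin^1.5(90°) = 1.5.
F_nw = 0.6 × 80 × 1.5 = 72 ksi.
φR_n = 0.75 × 72 × 2.121 = 114.5 kips.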